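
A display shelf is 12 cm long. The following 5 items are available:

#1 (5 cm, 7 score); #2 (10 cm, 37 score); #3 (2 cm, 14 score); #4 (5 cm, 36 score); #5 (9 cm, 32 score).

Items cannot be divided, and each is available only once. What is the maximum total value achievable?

57 score

Check high-value combinations within 12 cm:
- #1+#3+#4: length 5+2+5=12, value 7+14+36=57
- #2+#3: length 10+2=12, value 37+14=51
- #3+#4: length 2+5=7, value 14+36=50
- #3+#5: length 2+9=11, value 14+32=46
Best: 57 score.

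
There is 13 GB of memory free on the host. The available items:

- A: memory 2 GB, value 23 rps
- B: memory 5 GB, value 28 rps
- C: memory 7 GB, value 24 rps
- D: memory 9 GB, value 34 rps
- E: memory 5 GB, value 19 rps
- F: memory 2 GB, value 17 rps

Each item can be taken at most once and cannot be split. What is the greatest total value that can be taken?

74 rps

Check high-value combinations within 13 GB:
- A+D+F: memory 2+9+2=13, value 23+34+17=74
- A+B+E: memory 2+5+5=12, value 23+28+19=70
- A+B+F: memory 2+5+2=9, value 23+28+17=68
Best: 74 rps.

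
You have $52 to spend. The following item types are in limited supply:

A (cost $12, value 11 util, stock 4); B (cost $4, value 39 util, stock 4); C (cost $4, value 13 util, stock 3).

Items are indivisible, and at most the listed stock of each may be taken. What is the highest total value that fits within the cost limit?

217 util

Best selections within cost 52 and stock limits:
- 2×A + 4×B + 3×C: cost 52, value 217
- 1×A + 4×B + 3×C: cost 40, value 206
- 2×A + 4×B + 2×C: cost 48, value 204
- 4×B + 3×C: cost 28, value 195
Best: 217 util.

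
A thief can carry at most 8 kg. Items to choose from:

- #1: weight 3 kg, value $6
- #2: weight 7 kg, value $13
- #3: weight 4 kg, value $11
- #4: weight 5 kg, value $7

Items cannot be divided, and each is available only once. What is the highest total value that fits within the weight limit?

Check high-value combinations within 8 kg:
- #1+#3: weight 3+4=7, value 6+11=17
- #2: weight 7, value 13
- #1+#4: weight 3+5=8, value 6+7=13
Best: $17.

$17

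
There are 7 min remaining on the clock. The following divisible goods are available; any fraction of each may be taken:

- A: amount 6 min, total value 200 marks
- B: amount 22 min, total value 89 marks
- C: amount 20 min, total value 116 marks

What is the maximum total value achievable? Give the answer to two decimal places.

205.80

Take in order of value per unit:
- A (200/6 per unit): all 6 → value 200, running total 200.00
- C (116/20 per unit): 1 of 20 → value 1×116/20 = 5.8000, running total 205.80
Total 205.80.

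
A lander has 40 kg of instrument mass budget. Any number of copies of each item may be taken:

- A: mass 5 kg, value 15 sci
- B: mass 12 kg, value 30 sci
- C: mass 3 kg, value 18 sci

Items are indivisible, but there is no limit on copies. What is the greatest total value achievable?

234 sci

Best value-per-unit is C at 18/3, and filling with it alone uses mass 13×3=39. No mix of the others beats 13×18 = 234.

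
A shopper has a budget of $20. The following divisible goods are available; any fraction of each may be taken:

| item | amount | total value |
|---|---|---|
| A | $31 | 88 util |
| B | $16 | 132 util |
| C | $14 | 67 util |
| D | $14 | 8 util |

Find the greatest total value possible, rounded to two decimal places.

Take in order of value per unit:
- B (132/16 per unit): all 16 → value 132, running total 132.00
- C (67/14 per unit): 4 of 14 → value 4×67/14 = 19.1429, running total 151.14
Total 151.14.

151.14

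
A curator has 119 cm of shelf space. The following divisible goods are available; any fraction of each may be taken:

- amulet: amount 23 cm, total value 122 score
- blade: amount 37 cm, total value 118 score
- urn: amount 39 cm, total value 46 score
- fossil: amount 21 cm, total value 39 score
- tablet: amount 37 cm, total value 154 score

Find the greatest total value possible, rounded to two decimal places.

434.18

Take in order of value per unit:
- amulet (122/23 per unit): all 23 → value 122, running total 122.00
- tablet (154/37 per unit): all 37 → value 154, running total 276.00
- blade (118/37 per unit): all 37 → value 118, running total 394.00
- fossil (39/21 per unit): all 21 → value 39, running total 433.00
- urn (46/39 per unit): 1 of 39 → value 1×46/39 = 1.1795, running total 434.18
Total 434.18.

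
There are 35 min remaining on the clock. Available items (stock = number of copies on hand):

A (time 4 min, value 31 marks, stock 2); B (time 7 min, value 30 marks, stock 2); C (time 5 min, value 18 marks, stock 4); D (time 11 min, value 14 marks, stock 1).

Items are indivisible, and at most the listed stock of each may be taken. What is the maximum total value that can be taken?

Best selections within time 35 and stock limits:
- 2×A + 1×B + 4×C: time 35, value 164
- 2×A + 2×B + 2×C: time 32, value 158
- 2×A + 1×B + 3×C: time 30, value 146
- 1×A + 2×B + 3×C: time 33, value 145
Best: 164 marks.

164 marks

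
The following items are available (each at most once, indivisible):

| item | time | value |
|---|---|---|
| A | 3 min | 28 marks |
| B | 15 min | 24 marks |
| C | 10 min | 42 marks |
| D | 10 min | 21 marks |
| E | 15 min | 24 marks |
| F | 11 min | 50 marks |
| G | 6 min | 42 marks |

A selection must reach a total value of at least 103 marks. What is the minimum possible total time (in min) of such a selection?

19

Subsets with value ≥ 103, sorted by total time:
- A+C+G: time 19, value 112
- A+F+G: time 20, value 120
- A+C+F: time 24, value 120
- C+D+G: time 26, value 105
Minimum time: 19 min.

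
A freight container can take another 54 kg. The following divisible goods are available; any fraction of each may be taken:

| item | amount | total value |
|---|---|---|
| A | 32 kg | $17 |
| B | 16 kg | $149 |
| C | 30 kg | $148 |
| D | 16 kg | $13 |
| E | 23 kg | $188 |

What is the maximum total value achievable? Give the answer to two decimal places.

Take in order of value per unit:
- B (149/16 per unit): all 16 → value 149, running total 149.00
- E (188/23 per unit): all 23 → value 188, running total 337.00
- C (148/30 per unit): 15 of 30 → value 15×148/30 = 74.0000, running total 411.00
Total 411.00.

411.00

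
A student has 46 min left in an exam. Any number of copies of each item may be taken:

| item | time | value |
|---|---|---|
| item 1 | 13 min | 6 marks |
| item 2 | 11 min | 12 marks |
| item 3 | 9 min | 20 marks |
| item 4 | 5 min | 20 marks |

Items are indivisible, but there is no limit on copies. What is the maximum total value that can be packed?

Best value-per-unit is item 4 at 20/5, and filling with it alone uses time 9×5=45. No mix of the others beats 9×20 = 180.

180 marks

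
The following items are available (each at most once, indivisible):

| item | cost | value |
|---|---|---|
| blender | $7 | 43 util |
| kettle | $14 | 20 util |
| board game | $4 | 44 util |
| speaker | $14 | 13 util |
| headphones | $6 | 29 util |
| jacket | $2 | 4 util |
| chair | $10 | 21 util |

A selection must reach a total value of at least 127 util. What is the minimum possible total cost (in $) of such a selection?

27

Subsets with value ≥ 127, sorted by total cost:
- blender+board game+headphones+chair: cost 27, value 137
- blender+board game+headphones+jacket+chair: cost 29, value 141
- blender+kettle+board game+headphones: cost 31, value 136
Minimum cost: 27 $.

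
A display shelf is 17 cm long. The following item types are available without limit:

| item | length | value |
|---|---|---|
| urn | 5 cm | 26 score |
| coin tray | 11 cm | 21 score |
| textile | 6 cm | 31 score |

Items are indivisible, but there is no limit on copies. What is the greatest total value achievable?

Best value-per-unit is urn at 26/5; filling with it alone gives 3×26 = 78.
Optimal mix: 1×urn + 2×textile → length 17, value 88.

88 score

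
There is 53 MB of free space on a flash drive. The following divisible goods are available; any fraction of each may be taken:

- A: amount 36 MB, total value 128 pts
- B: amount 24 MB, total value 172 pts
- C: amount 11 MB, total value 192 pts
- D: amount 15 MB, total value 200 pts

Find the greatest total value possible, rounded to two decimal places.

574.67

Take in order of value per unit:
- C (192/11 per unit): all 11 → value 192, running total 192.00
- D (200/15 per unit): all 15 → value 200, running total 392.00
- B (172/24 per unit): all 24 → value 172, running total 564.00
- A (128/36 per unit): 3 of 36 → value 3×128/36 = 10.6667, running total 574.67
Total 574.67.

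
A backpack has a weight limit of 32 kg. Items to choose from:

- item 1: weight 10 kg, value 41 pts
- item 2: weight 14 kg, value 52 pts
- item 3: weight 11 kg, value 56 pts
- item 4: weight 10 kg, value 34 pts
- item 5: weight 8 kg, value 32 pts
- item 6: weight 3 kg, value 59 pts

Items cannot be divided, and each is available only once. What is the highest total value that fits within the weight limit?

This is a 0/1 knapsack; check combinations near the capacity.
- item 1+item 3+item 5+item 6: weight 10+11+8+3=32, value 41+56+32+59=188
- item 3+item 4+item 5+item 6: weight 11+10+8+3=32, value 56+34+32+59=181
- item 2+item 3+item 6: weight 14+11+3=28, value 52+56+59=167
- item 1+item 4+item 5+item 6: weight 10+10+8+3=31, value 41+34+32+59=166
Best: 188 pts.

188 pts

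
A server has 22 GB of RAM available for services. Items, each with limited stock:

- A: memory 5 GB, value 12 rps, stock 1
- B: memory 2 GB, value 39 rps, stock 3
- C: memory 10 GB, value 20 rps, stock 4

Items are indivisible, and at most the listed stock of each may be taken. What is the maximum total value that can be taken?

Top feasible selections:
- 1×A + 3×B + 1×C: memory 21, value 149
- 3×B + 1×C: memory 16, value 137
- 1×A + 3×B: memory 11, value 129
Best: 149 rps.

149 rps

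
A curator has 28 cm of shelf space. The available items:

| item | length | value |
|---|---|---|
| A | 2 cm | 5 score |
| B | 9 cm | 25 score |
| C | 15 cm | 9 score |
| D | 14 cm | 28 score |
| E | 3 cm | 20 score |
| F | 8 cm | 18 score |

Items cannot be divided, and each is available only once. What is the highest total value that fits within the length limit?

78 score

Check high-value combinations within 28 cm:
- A+B+D+E: length 2+9+14+3=28, value 5+25+28+20=78
- B+D+E: length 9+14+3=26, value 25+28+20=73
- A+D+E+F: length 2+14+3+8=27, value 5+28+20+18=71
Best: 78 score.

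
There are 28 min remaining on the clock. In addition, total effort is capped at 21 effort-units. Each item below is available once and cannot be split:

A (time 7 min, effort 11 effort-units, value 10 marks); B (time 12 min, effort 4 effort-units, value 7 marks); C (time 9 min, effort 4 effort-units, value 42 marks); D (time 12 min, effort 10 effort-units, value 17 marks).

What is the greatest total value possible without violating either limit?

Feasible sets respecting both limits:
- A+B+C: time 28, effort 19, value 59
- C+D: time 21, effort 14, value 59
- A+C: time 16, effort 15, value 52
- B+C: time 21, effort 8, value 49
Best: 59 marks.

59 marks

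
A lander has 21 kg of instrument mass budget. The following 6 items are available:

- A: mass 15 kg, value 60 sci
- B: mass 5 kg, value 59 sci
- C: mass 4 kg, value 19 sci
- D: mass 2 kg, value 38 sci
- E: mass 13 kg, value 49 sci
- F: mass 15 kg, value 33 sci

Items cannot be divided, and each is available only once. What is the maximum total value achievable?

146 sci

Check high-value combinations within 21 kg:
- B+D+E: mass 5+2+13=20, value 59+38+49=146
- A+B: mass 15+5=20, value 60+59=119
- A+C+D: mass 15+4+2=21, value 60+19+38=117
- B+C+D: mass 5+4+2=11, value 59+19+38=116
Best: 146 sci.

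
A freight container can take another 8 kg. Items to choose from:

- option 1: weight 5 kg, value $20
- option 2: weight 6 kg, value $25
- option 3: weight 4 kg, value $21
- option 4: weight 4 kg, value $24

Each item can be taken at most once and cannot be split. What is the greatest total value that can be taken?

Check high-value combinations within 8 kg:
- option 3+option 4: weight 4+4=8, value 21+24=45
- option 2: weight 6, value 25
- option 4: weight 4, value 24
Best: $45.

$45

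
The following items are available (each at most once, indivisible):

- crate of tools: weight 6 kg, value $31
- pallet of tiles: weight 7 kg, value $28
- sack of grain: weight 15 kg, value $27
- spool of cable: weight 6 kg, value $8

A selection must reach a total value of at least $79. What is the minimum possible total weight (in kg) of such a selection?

28

Subsets with value ≥ 79, sorted by total weight:
- crate of tools+pallet of tiles+sack of grain: weight 28, value 86
- crate of tools+pallet of tiles+sack of grain+spool of cable: weight 34, value 94
Minimum weight: 28 kg.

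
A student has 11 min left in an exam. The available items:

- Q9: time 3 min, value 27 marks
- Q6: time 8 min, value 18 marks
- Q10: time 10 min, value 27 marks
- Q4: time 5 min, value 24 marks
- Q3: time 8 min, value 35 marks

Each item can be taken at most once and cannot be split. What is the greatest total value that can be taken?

Check high-value combinations within 11 min:
- Q9+Q3: time 3+8=11, value 27+35=62
- Q9+Q4: time 3+5=8, value 27+24=51
- Q9+Q6: time 3+8=11, value 27+18=45
- Q3: time 8, value 35
- Q9: time 3, value 27
Best: 62 marks.

62 marks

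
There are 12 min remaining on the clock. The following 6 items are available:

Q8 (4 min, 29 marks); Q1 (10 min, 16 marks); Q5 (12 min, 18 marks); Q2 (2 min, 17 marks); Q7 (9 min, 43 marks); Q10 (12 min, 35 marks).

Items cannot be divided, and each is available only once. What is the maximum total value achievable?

Check high-value combinations within 12 min:
- Q2+Q7: time 2+9=11, value 17+43=60
- Q8+Q2: time 4+2=6, value 29+17=46
- Q7: time 9, value 43
- Q10: time 12, value 35
Best: 60 marks.

60 marks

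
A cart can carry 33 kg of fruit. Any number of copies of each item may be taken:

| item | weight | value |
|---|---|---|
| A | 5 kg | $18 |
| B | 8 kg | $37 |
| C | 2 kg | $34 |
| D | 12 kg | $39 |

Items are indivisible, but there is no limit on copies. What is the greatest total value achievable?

Best value-per-unit is C at 34/2, and filling with it alone uses weight 16×2=32. No mix of the others beats 16×34 = 544.

$544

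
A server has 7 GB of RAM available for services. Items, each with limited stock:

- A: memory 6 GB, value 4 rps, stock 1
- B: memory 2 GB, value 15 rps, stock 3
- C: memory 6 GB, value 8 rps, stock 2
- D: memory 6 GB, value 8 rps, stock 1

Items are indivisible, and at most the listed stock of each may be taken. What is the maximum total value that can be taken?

45 rps

Best selections within memory 7 and stock limits:
- 3×B: memory 6, value 45
- 2×B: memory 4, value 30
Best: 45 rps.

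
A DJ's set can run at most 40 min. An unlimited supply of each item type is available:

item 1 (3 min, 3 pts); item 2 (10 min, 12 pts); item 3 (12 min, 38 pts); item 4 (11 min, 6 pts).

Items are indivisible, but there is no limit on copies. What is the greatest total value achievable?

117 pts

Best value-per-unit is item 3 at 38/12; filling with it alone gives 3×38 = 114.
Optimal mix: 1×item 1 + 3×item 3 → duration 39, value 117.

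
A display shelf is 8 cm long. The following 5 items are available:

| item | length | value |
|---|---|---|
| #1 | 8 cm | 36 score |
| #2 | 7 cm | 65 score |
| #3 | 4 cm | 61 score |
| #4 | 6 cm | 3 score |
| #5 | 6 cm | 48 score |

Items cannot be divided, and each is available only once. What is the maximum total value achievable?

This is a 0/1 knapsack; check combinations near the capacity.
- #2: length 7, value 65
- #3: length 4, value 61
- #5: length 6, value 48
- #1: length 8, value 36
- #4: length 6, value 3
Best: 65 score.

65 score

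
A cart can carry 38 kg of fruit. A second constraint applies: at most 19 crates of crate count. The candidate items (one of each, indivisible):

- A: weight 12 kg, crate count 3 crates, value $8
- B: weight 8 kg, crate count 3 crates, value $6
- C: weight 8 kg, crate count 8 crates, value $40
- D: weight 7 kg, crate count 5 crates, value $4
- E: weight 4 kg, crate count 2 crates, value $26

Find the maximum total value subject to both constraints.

$80

Feasible sets respecting both limits:
- A+B+C+E: weight 32, crate count 16, value 80
- A+C+D+E: weight 31, crate count 18, value 78
- B+C+D+E: weight 27, crate count 18, value 76
- A+C+E: weight 24, crate count 13, value 74
Best: $80.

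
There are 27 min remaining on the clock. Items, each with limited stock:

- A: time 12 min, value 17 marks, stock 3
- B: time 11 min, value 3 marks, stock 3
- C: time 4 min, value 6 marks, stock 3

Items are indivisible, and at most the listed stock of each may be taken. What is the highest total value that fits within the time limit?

35 marks

Best selections within time 27 and stock limits:
- 1×A + 3×C: time 24, value 35
- 2×A: time 24, value 34
- 1×A + 2×C: time 20, value 29
Best: 35 marks.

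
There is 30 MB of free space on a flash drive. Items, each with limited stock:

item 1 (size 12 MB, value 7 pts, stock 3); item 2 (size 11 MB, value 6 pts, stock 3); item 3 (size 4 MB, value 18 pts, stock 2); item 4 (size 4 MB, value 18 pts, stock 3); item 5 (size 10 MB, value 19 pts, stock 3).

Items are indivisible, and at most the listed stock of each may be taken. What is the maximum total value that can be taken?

Best selections within size 30 and stock limits:
- 2×item 3 + 3×item 4 + 1×item 5: size 30, value 109
- 1×item 3 + 3×item 4 + 1×item 5: size 26, value 91
- 2×item 3 + 2×item 4 + 1×item 5: size 26, value 91
- 2×item 3 + 3×item 4: size 20, value 90
Best: 109 pts.

109 pts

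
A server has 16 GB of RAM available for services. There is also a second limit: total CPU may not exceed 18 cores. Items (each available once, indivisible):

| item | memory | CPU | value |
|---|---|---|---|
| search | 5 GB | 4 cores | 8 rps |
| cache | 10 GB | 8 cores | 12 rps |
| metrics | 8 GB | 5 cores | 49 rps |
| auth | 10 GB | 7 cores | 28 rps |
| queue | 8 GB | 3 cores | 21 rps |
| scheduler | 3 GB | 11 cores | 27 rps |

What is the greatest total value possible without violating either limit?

Feasible sets respecting both limits:
- metrics+scheduler: memory 11, CPU 16, value 76
- metrics+queue: memory 16, CPU 8, value 70
- search+metrics: memory 13, CPU 9, value 57
Best: 76 rps.

76 rps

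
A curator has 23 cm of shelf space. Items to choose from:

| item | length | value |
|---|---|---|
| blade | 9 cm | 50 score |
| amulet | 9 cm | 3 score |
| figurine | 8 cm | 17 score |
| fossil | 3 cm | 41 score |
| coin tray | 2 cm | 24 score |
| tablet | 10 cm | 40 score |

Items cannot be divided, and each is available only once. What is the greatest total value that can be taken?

This is a 0/1 knapsack; check combinations near the capacity.
- blade+figurine+fossil+coin tray: length 9+8+3+2=22, value 50+17+41+24=132
- blade+fossil+tablet: length 9+3+10=22, value 50+41+40=131
- figurine+fossil+coin tray+tablet: length 8+3+2+10=23, value 17+41+24+40=122
Best: 132 score.

132 score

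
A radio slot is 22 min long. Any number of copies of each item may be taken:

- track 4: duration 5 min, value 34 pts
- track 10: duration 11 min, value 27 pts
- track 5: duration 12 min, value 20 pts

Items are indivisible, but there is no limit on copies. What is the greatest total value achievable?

136 pts

Best value-per-unit is track 4 at 34/5, and filling with it alone uses duration 4×5=20. No mix of the others beats 4×34 = 136.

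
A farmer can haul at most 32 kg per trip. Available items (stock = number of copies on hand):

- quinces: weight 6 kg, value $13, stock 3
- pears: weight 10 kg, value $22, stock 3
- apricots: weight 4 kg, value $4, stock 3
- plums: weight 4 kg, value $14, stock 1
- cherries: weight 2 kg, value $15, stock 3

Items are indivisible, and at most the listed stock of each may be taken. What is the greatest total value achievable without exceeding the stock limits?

Top feasible selections:
- 2×quinces + 1×pears + 1×plums + 3×cherries: weight 32, value 107
- 2×pears + 1×plums + 3×cherries: weight 30, value 103
- 1×quinces + 2×pears + 3×cherries: weight 32, value 102
Best: $107.

$107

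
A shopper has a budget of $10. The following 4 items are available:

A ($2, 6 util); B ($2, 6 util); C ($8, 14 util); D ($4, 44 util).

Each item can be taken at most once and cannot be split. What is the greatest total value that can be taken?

Check high-value combinations within $10:
- A+B+D: cost 2+2+4=8, value 6+6+44=56
- A+D: cost 2+4=6, value 6+44=50
- B+D: cost 2+4=6, value 6+44=50
Best: 56 util.

56 util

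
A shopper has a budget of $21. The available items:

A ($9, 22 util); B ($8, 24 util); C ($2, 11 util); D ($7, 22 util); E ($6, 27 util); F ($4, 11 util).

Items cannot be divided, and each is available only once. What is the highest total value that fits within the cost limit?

Check high-value combinations within $21:
- B+C+E+F: cost 8+2+6+4=20, value 24+11+27+11=73
- B+D+E: cost 8+7+6=21, value 24+22+27=73
- C+D+E+F: cost 2+7+6+4=19, value 11+22+27+11=71
- A+C+E+F: cost 9+2+6+4=21, value 22+11+27+11=71
Best: 73 util.

73 util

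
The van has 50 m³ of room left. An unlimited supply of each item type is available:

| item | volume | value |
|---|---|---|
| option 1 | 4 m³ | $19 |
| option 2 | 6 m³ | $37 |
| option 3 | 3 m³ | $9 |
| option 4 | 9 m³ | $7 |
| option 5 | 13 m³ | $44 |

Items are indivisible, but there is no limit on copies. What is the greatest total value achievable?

$297

Best value-per-unit is option 2 at 37/6; filling with it alone gives 8×37 = 296.
Optimal mix: 2×option 1 + 7×option 2 → volume 50, value 297.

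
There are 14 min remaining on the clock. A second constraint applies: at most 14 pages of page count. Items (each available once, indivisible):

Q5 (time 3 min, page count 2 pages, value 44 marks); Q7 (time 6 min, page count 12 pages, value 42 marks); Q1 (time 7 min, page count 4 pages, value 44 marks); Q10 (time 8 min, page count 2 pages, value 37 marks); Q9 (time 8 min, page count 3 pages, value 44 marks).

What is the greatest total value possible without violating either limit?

88 marks

Feasible sets respecting both limits:
- Q5+Q1: time 10, page count 6, value 88
- Q5+Q9: time 11, page count 5, value 88
- Q5+Q7: time 9, page count 14, value 86
- Q5+Q10: time 11, page count 4, value 81
Best: 88 marks.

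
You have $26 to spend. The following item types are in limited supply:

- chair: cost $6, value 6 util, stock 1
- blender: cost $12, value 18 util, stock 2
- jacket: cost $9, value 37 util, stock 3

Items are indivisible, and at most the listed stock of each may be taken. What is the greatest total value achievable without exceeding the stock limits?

80 util

Best selections within cost 26 and stock limits:
- 1×chair + 2×jacket: cost 24, value 80
- 2×jacket: cost 18, value 74
- 1×blender + 1×jacket: cost 21, value 55
- 1×chair + 1×jacket: cost 15, value 43
Best: 80 util.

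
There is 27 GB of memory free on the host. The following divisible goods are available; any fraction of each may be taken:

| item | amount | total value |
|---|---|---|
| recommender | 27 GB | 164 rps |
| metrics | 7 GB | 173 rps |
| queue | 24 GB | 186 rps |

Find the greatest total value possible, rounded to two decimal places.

328.00

Take in order of value per unit:
- metrics (173/7 per unit): all 7 → value 173, running total 173.00
- queue (186/24 per unit): 20 of 24 → value 20×186/24 = 155.0000, running total 328.00
Total 328.00.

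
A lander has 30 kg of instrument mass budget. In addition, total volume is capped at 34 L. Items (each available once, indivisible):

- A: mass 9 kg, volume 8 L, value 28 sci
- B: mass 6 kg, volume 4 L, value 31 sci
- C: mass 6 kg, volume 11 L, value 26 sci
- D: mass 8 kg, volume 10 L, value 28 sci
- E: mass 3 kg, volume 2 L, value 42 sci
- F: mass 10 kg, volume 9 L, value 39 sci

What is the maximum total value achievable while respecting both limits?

Feasible sets respecting both limits:
- A+B+E+F: mass 28, volume 23, value 140
- B+D+E+F: mass 27, volume 25, value 140
- B+C+E+F: mass 25, volume 26, value 138
Best: 140 sci.

140 sci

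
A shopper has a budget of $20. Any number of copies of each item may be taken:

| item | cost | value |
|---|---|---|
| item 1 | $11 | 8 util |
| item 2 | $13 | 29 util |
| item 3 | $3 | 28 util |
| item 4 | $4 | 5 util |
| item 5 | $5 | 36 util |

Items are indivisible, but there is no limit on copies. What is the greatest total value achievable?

176 util

Best value-per-unit is item 3 at 28/3; filling with it alone gives 6×28 = 168.
Optimal mix: 5×item 3 + 1×item 5 → cost 20, value 176.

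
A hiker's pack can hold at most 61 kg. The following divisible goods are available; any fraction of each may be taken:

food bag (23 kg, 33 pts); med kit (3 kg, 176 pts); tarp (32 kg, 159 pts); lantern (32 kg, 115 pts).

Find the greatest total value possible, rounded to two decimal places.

Take in order of value per unit:
- med kit (176/3 per unit): all 3 → value 176, running total 176.00
- tarp (159/32 per unit): all 32 → value 159, running total 335.00
- lantern (115/32 per unit): 26 of 32 → value 26×115/32 = 93.4375, running total 428.44
Total 428.44.

428.44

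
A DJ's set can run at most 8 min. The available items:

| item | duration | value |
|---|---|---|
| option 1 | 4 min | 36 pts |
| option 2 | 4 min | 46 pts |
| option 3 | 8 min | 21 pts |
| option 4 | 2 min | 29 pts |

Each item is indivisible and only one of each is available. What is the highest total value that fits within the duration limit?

82 pts

Check high-value combinations within 8 min:
- option 1+option 2: duration 4+4=8, value 36+46=82
- option 2+option 4: duration 4+2=6, value 46+29=75
- option 1+option 4: duration 4+2=6, value 36+29=65
Best: 82 pts.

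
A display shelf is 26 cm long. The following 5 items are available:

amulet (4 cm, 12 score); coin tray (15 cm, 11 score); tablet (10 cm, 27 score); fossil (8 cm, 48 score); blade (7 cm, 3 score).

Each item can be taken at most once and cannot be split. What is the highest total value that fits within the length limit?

Check high-value combinations within 26 cm:
- amulet+tablet+fossil: length 4+10+8=22, value 12+27+48=87
- tablet+fossil+blade: length 10+8+7=25, value 27+48+3=78
- tablet+fossil: length 10+8=18, value 27+48=75
- amulet+fossil+blade: length 4+8+7=19, value 12+48+3=63
Best: 87 score.

87 score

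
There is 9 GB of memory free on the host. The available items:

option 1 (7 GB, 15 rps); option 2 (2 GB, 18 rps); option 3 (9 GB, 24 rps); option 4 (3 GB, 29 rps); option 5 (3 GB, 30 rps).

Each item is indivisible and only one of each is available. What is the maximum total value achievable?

This is a 0/1 knapsack; check combinations near the capacity.
- option 2+option 4+option 5: memory 2+3+3=8, value 18+29+30=77
- option 4+option 5: memory 3+3=6, value 29+30=59
- option 2+option 5: memory 2+3=5, value 18+30=48
- option 2+option 4: memory 2+3=5, value 18+29=47
Best: 77 rps.

77 rps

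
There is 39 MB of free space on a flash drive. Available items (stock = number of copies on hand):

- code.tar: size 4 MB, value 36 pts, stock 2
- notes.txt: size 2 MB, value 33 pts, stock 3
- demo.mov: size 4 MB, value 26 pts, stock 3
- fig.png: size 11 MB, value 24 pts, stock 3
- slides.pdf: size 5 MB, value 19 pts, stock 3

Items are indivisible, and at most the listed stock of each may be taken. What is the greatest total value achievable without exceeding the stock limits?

Top feasible selections:
- 2×code.tar + 3×notes.txt + 3×demo.mov + 2×slides.pdf: size 36, value 287
- 2×code.tar + 3×notes.txt + 2×demo.mov + 3×slides.pdf: size 37, value 280
- 2×code.tar + 3×notes.txt + 3×demo.mov + 1×fig.png: size 37, value 273
- 2×code.tar + 2×notes.txt + 3×demo.mov + 3×slides.pdf: size 39, value 273
Best: 287 pts.

287 pts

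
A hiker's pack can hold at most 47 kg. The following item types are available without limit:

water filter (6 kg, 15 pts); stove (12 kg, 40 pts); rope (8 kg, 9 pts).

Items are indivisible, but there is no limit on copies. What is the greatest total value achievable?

Best value-per-unit is stove at 40/12; filling with it alone gives 3×40 = 120.
Optimal mix: 1×water filter + 3×stove → weight 42, value 135.

135 pts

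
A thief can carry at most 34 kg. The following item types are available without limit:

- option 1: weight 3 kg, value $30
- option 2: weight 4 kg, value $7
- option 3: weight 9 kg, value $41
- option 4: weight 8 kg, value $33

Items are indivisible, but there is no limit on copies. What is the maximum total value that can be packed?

Best value-per-unit is option 1 at 30/3, and filling with it alone uses weight 11×3=33. No mix of the others beats 11×30 = 330.

$330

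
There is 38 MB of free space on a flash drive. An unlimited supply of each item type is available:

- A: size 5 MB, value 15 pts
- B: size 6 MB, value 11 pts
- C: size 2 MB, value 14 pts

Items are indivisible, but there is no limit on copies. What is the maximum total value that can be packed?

266 pts

Best value-per-unit is C at 14/2, and filling with it alone uses size 19×2=38. No mix of the others beats 19×14 = 266.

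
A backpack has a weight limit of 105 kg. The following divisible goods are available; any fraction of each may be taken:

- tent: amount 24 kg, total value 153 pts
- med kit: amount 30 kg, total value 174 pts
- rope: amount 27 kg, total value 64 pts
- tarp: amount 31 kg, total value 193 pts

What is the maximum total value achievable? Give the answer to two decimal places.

567.41

Take in order of value per unit:
- tent (153/24 per unit): all 24 → value 153, running total 153.00
- tarp (193/31 per unit): all 31 → value 193, running total 346.00
- med kit (174/30 per unit): all 30 → value 174, running total 520.00
- rope (64/27 per unit): 20 of 27 → value 20×64/27 = 47.4074, running total 567.41
Total 567.41.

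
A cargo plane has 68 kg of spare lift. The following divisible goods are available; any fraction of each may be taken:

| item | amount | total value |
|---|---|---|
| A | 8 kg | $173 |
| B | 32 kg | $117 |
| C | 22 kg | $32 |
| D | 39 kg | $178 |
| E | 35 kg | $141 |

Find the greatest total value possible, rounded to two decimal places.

435.60

Take in order of value per unit:
- A (173/8 per unit): all 8 → value 173, running total 173.00
- D (178/39 per unit): all 39 → value 178, running total 351.00
- E (141/35 per unit): 21 of 35 → value 21×141/35 = 84.6000, running total 435.60
Total 435.60.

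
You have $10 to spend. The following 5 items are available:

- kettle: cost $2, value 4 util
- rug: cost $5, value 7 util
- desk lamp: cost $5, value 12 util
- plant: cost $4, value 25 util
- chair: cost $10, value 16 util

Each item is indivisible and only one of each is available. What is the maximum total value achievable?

37 util

Check high-value combinations within $10:
- desk lamp+plant: cost 5+4=9, value 12+25=37
- rug+plant: cost 5+4=9, value 7+25=32
- kettle+plant: cost 2+4=6, value 4+25=29
- plant: cost 4, value 25
Best: 37 util.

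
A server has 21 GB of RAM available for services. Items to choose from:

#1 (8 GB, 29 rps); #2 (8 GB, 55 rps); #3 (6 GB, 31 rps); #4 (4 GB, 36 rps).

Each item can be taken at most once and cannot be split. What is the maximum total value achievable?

122 rps

Check high-value combinations within 21 GB:
- #2+#3+#4: memory 8+6+4=18, value 55+31+36=122
- #1+#2+#4: memory 8+8+4=20, value 29+55+36=120
- #1+#3+#4: memory 8+6+4=18, value 29+31+36=96
Best: 122 rps.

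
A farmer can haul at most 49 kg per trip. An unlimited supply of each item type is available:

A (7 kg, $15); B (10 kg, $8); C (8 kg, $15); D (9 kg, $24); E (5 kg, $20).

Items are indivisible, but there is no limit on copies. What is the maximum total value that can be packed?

Best value-per-unit is E at 20/5; filling with it alone gives 9×20 = 180.
Optimal mix: 1×D + 8×E → weight 49, value 184.

$184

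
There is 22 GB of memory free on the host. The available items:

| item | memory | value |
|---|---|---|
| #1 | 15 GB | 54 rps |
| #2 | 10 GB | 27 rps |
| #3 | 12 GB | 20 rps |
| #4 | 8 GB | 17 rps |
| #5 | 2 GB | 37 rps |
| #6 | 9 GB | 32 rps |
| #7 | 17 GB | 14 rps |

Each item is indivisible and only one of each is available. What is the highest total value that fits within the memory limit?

Check high-value combinations within 22 GB:
- #2+#5+#6: memory 10+2+9=21, value 27+37+32=96
- #1+#5: memory 15+2=17, value 54+37=91
- #4+#5+#6: memory 8+2+9=19, value 17+37+32=86
- #2+#4+#5: memory 10+8+2=20, value 27+17+37=81
Best: 96 rps.

96 rps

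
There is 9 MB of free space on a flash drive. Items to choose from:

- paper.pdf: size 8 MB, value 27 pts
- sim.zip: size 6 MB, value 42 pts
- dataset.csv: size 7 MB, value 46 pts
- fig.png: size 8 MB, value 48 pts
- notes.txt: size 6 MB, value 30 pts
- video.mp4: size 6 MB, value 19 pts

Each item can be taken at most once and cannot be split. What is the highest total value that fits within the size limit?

This is a 0/1 knapsack; check combinations near the capacity.
- fig.png: size 8, value 48
- dataset.csv: size 7, value 46
- sim.zip: size 6, value 42
- notes.txt: size 6, value 30
- paper.pdf: size 8, value 27
Best: 48 pts.

48 pts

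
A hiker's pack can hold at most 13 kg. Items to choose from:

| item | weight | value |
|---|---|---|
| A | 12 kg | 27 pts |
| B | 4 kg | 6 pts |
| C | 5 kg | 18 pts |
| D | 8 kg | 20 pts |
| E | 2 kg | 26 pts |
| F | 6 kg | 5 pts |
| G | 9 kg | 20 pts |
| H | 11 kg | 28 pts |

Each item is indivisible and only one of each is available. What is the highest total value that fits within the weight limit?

Check high-value combinations within 13 kg:
- E+H: weight 2+11=13, value 26+28=54
- B+C+E: weight 4+5+2=11, value 6+18+26=50
- C+E+F: weight 5+2+6=13, value 18+26+5=49
- D+E: weight 8+2=10, value 20+26=46
Best: 54 pts.

54 pts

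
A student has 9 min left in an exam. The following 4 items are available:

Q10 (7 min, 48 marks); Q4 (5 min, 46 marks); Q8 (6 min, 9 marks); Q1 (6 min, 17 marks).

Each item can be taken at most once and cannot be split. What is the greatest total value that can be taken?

Check high-value combinations within 9 min:
- Q10: time 7, value 48
- Q4: time 5, value 46
- Q1: time 6, value 17
- Q8: time 6, value 9
Best: 48 marks.

48 marks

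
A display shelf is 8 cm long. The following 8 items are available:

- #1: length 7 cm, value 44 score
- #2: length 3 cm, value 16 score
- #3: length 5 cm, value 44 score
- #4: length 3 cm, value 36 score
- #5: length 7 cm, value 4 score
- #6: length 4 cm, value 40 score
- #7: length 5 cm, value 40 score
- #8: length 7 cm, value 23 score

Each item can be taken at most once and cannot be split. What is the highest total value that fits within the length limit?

80 score

Check high-value combinations within 8 cm:
- #3+#4: length 5+3=8, value 44+36=80
- #4+#6: length 3+4=7, value 36+40=76
- #4+#7: length 3+5=8, value 36+40=76
Best: 80 score.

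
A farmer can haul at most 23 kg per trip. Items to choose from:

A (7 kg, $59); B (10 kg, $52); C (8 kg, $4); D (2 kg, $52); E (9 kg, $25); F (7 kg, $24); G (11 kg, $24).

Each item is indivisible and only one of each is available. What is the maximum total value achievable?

Check high-value combinations within 23 kg:
- A+B+D: weight 7+10+2=19, value 59+52+52=163
- A+D+E: weight 7+2+9=18, value 59+52+25=136
- A+D+F: weight 7+2+7=16, value 59+52+24=135
- A+D+G: weight 7+2+11=20, value 59+52+24=135
Best: $163.

$163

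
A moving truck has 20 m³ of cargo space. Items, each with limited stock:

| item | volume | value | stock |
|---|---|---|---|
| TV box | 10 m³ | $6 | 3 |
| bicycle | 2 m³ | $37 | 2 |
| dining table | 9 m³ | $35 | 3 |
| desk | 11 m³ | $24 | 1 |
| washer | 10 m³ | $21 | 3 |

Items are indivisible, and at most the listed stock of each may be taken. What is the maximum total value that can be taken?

Top feasible selections:
- 2×bicycle + 1×dining table: volume 13, value 109
- 1×bicycle + 2×dining table: volume 20, value 107
- 2×bicycle + 1×desk: volume 15, value 98
Best: $109.

$109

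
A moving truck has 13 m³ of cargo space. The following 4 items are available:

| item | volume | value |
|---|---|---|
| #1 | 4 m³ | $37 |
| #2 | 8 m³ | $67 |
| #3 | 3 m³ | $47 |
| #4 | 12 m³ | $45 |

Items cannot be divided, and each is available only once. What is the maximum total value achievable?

$114

Check high-value combinations within 13 m³:
- #2+#3: volume 8+3=11, value 67+47=114
- #1+#2: volume 4+8=12, value 37+67=104
- #1+#3: volume 4+3=7, value 37+47=84
- #2: volume 8, value 67
Best: $114.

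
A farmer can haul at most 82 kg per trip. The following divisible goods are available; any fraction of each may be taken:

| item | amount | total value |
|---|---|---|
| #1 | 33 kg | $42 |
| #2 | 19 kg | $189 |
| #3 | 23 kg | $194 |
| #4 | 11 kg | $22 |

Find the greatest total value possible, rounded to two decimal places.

Take in order of value per unit:
- #2 (189/19 per unit): all 19 → value 189, running total 189.00
- #3 (194/23 per unit): all 23 → value 194, running total 383.00
- #4 (22/11 per unit): all 11 → value 22, running total 405.00
- #1 (42/33 per unit): 29 of 33 → value 29×42/33 = 36.9091, running total 441.91
Total 441.91.

441.91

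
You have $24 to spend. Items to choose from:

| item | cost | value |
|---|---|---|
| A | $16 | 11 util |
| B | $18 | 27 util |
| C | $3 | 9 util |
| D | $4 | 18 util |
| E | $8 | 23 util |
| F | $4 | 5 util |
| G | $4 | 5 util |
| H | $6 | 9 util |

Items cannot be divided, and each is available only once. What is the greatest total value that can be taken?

Check high-value combinations within $24:
- C+D+E+F+G: cost 3+4+8+4+4=23, value 9+18+23+5+5=60
- C+D+E+H: cost 3+4+8+6=21, value 9+18+23+9=59
- C+D+E+F: cost 3+4+8+4=19, value 9+18+23+5=55
- C+D+E+G: cost 3+4+8+4=19, value 9+18+23+5=55
Best: 60 util.

60 util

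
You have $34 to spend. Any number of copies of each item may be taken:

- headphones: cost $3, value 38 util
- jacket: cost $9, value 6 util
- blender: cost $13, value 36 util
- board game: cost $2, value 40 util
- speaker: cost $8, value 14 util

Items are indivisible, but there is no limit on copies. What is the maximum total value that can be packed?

680 util

Best value-per-unit is board game at 40/2, and filling with it alone uses cost 17×2=34. No mix of the others beats 17×40 = 680.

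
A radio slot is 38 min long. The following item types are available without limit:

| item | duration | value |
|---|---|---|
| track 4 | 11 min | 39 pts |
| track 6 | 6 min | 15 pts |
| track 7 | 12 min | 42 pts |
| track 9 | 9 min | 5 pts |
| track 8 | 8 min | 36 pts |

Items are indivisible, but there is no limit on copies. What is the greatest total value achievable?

Best value-per-unit is track 8 at 36/8; filling with it alone gives 4×36 = 144.
Optimal mix: 1×track 6 + 4×track 8 → duration 38, value 159.

159 pts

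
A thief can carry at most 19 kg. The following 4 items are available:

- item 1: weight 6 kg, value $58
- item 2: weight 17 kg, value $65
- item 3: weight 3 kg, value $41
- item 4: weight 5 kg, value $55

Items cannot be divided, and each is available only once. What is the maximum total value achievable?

$154

Check high-value combinations within 19 kg:
- item 1+item 3+item 4: weight 6+3+5=14, value 58+41+55=154
- item 1+item 4: weight 6+5=11, value 58+55=113
- item 1+item 3: weight 6+3=9, value 58+41=99
- item 3+item 4: weight 3+5=8, value 41+55=96
- item 2: weight 17, value 65
Best: $154.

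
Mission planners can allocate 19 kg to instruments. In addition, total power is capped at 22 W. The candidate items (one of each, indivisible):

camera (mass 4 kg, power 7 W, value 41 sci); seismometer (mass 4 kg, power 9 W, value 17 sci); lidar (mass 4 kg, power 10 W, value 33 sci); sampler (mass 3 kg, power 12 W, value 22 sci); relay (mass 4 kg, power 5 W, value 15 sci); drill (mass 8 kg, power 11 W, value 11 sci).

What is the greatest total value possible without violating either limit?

Feasible sets respecting both limits:
- camera+lidar+relay: mass 12, power 22, value 89
- camera+lidar: mass 8, power 17, value 74
- camera+seismometer+relay: mass 12, power 21, value 73
- camera+sampler: mass 7, power 19, value 63
Best: 89 sci.

89 sci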